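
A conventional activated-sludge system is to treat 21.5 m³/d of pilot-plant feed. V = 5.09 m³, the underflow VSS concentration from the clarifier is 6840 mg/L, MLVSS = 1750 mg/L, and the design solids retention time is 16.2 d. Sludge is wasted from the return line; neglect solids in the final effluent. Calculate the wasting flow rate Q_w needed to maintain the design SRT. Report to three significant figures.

Wasting from the return line (neglecting effluent solids): Q_w = V·X / (θ_c·X_r) = 5.090 × 1750 / (16.2 × 6840) = 0.08039 m³/d.

Q_w ≈ 0.0804 m³/d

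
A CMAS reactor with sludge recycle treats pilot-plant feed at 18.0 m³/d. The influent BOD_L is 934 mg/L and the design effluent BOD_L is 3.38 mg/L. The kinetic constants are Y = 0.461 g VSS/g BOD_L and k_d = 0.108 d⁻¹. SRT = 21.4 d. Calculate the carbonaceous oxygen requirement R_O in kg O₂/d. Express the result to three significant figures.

The observed yield is Y_obs = Y/(1 + k_d·θ_c) = 0.461 / (1 + 0.108 × 21.4) = 0.461 / 3.311 = 0.1392 g VSS per g BOD_L removed.
Substrate removed = Q·(S₀ − S) = 18.0 m³/d × (934 − 3.38) g/m³ = 1.68×10^4 g/d = 16.75 kg/d.
Biomass synthesised: P_X = Y_obs × 16.75 = 2.332 kg VSS/d.
Carbonaceous O₂ demand = substrate oxidised − cell-mass equivalent = 16.75 − 1.42 × 2.332 = 13.44 kg O₂/d.

R_O ≈ 13.4 kg O₂/d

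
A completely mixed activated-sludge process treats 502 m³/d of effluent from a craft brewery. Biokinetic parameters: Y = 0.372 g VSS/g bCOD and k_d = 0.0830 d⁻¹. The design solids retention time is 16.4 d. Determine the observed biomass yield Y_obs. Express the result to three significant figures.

Y_obs = Y / (1 + k_d θ_c) = 0.372 / (1 + 0.0830 × 16.4) = 0.372 / 2.361 = 0.1575.

Y_obs ≈ 0.158 g VSS/g bCOD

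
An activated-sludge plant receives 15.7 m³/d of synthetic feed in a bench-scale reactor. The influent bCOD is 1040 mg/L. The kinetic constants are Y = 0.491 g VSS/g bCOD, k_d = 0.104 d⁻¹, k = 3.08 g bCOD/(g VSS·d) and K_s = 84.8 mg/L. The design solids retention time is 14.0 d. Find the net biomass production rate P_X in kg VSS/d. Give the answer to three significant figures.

For a completely mixed reactor with recycle the Lawrence–McCarty relation gives S = K_s·(1 + k_d·θ_c) / [θ_c·(Y·k − k_d) − 1] = 84.8 × (1 + 0.104 × 14.0) / [14.0 × (0.491 × 3.08 − 0.104) − 1] = 208.3 / 18.72 = 11.13 mg/L.
Correct the yield for decay: Y_obs = Y/(1 + k_d θ_c) = 0.491 / (1 + 0.104 × 14.0) = 0.491 / 2.456 = 0.1999.
Mass of bCOD removed per day: Q(S₀ − S) = 15.7 × 1029 g/m³ = 16.15 kg/d.
Biomass produced: P_X = Y_obs·Q·ΔS = 0.1999 × 16.15 ≈ 3.229 kg VSS/d.

P_X ≈ 3.23 kg VSS/d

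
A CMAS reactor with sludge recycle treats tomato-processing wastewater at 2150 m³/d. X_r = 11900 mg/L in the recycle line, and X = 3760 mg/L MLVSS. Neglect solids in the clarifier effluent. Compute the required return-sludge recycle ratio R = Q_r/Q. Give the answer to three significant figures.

R = Q_r/Q = X/(X_r − X) = 3760 / (11900 − 3760) = 0.4619.

R ≈ 0.462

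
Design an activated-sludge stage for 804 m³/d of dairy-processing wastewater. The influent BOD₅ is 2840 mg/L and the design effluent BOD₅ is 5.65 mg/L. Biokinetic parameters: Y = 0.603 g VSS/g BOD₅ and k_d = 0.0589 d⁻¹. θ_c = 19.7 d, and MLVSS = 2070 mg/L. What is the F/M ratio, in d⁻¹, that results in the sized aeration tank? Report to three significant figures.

F/M ≈ 0.182 d⁻¹

Steady-state biomass mass balance: V·X·(1 + k_d·θ_c) = Y·Q·(S₀ − S)·θ_c, so V = 0.603 × 804 × (2840 − 5.65) × 19.7 / [2070 × (1 + 0.0589 × 19.7)] = 2.71×10^7 / 4472 = 6053 m³.
F/M = applied load / biomass = Q·S₀/(V·X) = 804 × 2840 / (6053 × 2070) = 0.1822 d⁻¹.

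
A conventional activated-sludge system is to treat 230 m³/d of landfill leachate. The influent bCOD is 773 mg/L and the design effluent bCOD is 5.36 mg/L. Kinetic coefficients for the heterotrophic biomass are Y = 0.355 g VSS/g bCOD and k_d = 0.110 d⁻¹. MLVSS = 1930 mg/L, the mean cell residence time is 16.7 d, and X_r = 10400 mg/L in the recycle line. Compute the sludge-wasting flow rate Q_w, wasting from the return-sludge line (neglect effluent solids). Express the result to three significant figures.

Q_w ≈ 2.12 m³/d

Rearranging the biomass balance for a CMAS with decay, V = Y·Q·ΔS·θ_c / [X·(1+k_d θ_c)] = 0.355 × 230 × (773 − 5.36) × 16.7 / [1930 × (1 + 0.110 × 16.7)] = 1.05×10^6 / 5475 = 191.2 m³.
Q_w = (V·X)/(θ_c X_r) = 191.2 × 1930 / (16.7 × 10400) = 2.124 m³/d.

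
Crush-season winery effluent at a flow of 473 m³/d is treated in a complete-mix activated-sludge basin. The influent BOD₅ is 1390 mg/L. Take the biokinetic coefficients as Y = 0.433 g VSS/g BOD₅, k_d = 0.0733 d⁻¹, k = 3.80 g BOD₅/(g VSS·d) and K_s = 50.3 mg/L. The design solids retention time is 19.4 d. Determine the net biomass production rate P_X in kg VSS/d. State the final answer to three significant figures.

P_X ≈ 117 kg VSS/d

From the Monod/SRT balance for a CMAS, S = K_s·(1+k_d θ_c)/[θ_c·(Y k − k_d) − 1] = 50.3 × (1 + 0.0733 × 19.4) / [19.4 × (0.433 × 3.80 − 0.0733) − 1] = 121.8 / 29.50 = 4.130 mg/L.
The observed yield is Y_obs = Y/(1 + k_d·θ_c) = 0.433 / (1 + 0.0733 × 19.4) = 0.433 / 2.422 = 0.1788 g VSS per g BOD₅ removed.
ΔS = 1390 − 4.13 = 1386 mg/L, so the substrate removal rate is 473 × 1386/1000 = 655.5 kg BOD₅/d.
Net biomass production P_X = Y_obs × Q·(S₀ − S) = 0.1788 × 655.5 = 117.2 kg VSS/d.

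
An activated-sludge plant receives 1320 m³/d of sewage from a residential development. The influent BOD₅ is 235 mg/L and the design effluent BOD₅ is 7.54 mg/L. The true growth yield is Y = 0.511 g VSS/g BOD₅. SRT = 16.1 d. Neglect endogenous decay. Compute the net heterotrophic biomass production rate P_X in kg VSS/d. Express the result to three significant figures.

Since k_d ≈ 0, Y_obs = Y = 0.511 g VSS/g BOD₅.
Mass of BOD₅ removed per day: Q(S₀ − S) = 1320 × 227.5 g/m³ = 300.2 kg/d.
Net biomass production P_X = Y_obs × Q·(S₀ − S) = 0.5110 × 300.2 = 153.4 kg VSS/d.

P_X ≈ 153 kg VSS/d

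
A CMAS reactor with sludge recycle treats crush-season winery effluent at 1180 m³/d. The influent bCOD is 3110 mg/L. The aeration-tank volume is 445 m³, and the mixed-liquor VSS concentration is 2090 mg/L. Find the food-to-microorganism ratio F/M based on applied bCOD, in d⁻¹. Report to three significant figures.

Food-to-microorganism ratio F/M = Q S₀ / (V X) = 1180 × 3110 / (445.0 × 2090) = 3.946 d⁻¹.

F/M ≈ 3.95 d⁻¹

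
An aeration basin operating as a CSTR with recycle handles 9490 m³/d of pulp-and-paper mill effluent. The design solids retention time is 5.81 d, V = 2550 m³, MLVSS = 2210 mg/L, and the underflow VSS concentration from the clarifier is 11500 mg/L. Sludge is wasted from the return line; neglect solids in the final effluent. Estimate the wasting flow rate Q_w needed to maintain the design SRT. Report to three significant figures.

Q_w ≈ 84.3 m³/d

Q_w = (V·X)/(θ_c X_r) = 2550 × 2210 / (5.81 × 11500) = 84.34 m³/d.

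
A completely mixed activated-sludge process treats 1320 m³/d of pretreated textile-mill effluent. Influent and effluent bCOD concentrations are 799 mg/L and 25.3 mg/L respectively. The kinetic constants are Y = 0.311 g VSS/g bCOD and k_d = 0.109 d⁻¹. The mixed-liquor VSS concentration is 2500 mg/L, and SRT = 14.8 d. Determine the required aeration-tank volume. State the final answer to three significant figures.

V ≈ 720 m³

Steady-state biomass mass balance: V·X·(1 + k_d·θ_c) = Y·Q·(S₀ − S)·θ_c, so V = 0.311 × 1320 × (799 − 25.3) × 14.8 / [2500 × (1 + 0.109 × 14.8)] = 4.7×10^6 / 6533 = 719.5 m³.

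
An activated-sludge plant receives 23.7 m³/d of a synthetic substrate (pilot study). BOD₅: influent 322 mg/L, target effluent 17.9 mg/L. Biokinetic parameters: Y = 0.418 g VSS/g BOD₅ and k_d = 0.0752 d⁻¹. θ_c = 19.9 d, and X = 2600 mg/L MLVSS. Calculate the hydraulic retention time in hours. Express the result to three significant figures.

τ ≈ 9.35 h

Rearranging the biomass balance for a CMAS with decay, V = Y·Q·ΔS·θ_c / [X·(1+k_d θ_c)] = 0.418 × 23.7 × (322 − 17.9) × 19.9 / [2600 × (1 + 0.0752 × 19.9)] = 6×10^4 / 6491 = 9.236 m³.
τ = V/Q = 9.236/23.7 = 0.3897 d, or 9.353 h.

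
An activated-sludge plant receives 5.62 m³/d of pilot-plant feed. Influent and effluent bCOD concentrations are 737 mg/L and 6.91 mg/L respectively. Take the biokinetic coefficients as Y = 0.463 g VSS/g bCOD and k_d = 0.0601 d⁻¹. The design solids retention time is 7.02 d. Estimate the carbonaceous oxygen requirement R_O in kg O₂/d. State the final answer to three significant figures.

R_O ≈ 2.21 kg O₂/d

Y_obs = Y / (1 + k_d θ_c) = 0.463 / (1 + 0.0601 × 7.02) = 0.463 / 1.422 = 0.3256.
ΔS = 737 − 6.91 = 730.1 mg/L, so the substrate removal rate is 5.62 × 730.1/1000 = 4.103 kg bCOD/d.
Biomass synthesised: P_X = Y_obs × 4.103 = 1.336 kg VSS/d.
R_O = Q·(S₀ − S) − 1.42·P_X = 4.103 − 1.42 × 1.336 = 2.206 kg O₂/d.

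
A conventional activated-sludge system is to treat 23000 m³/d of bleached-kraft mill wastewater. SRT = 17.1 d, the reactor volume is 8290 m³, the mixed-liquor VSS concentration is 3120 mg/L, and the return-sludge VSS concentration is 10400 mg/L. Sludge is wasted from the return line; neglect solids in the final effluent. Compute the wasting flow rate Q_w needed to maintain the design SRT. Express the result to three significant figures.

θ_c = V·X/(Q_w·X_r) when wasting from the recycle, so Q_w = V·X/(θ_c·X_r) = 8290 × 3120 / (17.1 × 10400) = 145.4 m³/d.

Q_w ≈ 145 m³/d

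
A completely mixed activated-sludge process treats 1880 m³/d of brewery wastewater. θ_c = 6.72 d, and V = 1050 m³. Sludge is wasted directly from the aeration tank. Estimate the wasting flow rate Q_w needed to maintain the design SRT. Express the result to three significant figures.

Q_w ≈ 156 m³/d

For wasting at MLVSS concentration, Q_w = V/θ_c = 1050/6.72 = 156.2 m³/d.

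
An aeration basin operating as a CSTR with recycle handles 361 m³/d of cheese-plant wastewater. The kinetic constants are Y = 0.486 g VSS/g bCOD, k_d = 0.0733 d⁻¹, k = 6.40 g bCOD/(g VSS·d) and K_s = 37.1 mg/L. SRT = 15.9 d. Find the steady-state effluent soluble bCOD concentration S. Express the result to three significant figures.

For a completely mixed reactor with recycle the Lawrence–McCarty relation gives S = K_s·(1 + k_d·θ_c) / [θ_c·(Y·k − k_d) − 1] = 37.1 × (1 + 0.0733 × 15.9) / [15.9 × (0.486 × 6.40 − 0.0733) − 1] = 80.34 / 47.29 = 1.699 mg/L.

S ≈ 1.70 mg/L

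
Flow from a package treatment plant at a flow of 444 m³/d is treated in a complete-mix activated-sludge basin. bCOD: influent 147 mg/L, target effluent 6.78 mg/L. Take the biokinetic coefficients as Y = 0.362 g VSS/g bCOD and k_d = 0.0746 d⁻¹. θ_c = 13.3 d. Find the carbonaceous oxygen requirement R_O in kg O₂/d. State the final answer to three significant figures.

R_O ≈ 46.2 kg O₂/d

Correct the yield for decay: Y_obs = Y/(1 + k_d θ_c) = 0.362 / (1 + 0.0746 × 13.3) = 0.362 / 1.992 = 0.1817.
ΔS = 147 − 6.78 = 140.2 mg/L, so the substrate removal rate is 444 × 140.2/1000 = 62.26 kg bCOD/d.
P_X = Y_obs·Q·(S₀ − S) = 0.1817 × 62.26 = 11.31 kg VSS/d.
R_O = Q·ΔS − 1.42 P_X = 62.26 − 16.06 = 46.19 kg O₂/d.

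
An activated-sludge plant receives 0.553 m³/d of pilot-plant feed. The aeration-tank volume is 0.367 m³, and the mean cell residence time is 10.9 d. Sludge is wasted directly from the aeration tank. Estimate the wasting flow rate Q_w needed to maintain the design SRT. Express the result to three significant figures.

For wasting at MLVSS concentration, Q_w = V/θ_c = 0.3670/10.9 = 0.03367 m³/d.

Q_w ≈ 0.0337 m³/d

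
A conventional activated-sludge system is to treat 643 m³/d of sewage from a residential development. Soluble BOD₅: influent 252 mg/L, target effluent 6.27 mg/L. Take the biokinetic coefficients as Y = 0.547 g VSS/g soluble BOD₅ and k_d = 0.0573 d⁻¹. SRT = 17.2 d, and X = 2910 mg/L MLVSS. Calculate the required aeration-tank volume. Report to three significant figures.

V ≈ 257 m³

Rearranging the biomass balance for a CMAS with decay, V = Y·Q·ΔS·θ_c / [X·(1+k_d θ_c)] = 0.547 × 643 × (252 − 6.27) × 17.2 / [2910 × (1 + 0.0573 × 17.2)] = 1.49×10^6 / 5778 = 257.3 m³.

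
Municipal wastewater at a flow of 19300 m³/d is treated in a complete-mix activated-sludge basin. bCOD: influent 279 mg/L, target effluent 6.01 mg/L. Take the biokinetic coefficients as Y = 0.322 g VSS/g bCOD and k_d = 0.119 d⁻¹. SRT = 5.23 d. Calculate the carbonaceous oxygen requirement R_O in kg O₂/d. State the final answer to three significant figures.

R_O ≈ 3780 kg O₂/d

Correct the yield for decay: Y_obs = Y/(1 + k_d θ_c) = 0.322 / (1 + 0.119 × 5.23) = 0.322 / 1.622 = 0.1985.
Mass of bCOD removed per day: Q(S₀ − S) = 19300 × 273.0 g/m³ = 5269 kg/d.
Net sludge production P_X = 0.1985 × 5269 = 1046 kg VSS/d.
Carbonaceous O₂ demand = substrate oxidised − cell-mass equivalent = 5269 − 1.42 × 1046 = 3784 kg O₂/d.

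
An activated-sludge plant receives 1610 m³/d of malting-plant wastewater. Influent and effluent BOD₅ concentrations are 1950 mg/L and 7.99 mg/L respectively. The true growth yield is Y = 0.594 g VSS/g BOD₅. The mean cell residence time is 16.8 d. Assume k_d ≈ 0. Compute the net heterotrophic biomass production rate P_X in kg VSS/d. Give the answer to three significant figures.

P_X ≈ 1860 kg VSS/d

Since k_d ≈ 0, Y_obs = Y = 0.594 g VSS/g BOD₅.
Mass of BOD₅ removed per day: Q(S₀ − S) = 1610 × 1942 g/m³ = 3127 kg/d.
Net biomass production P_X = Y_obs × Q·(S₀ − S) = 0.5940 × 3127 = 1857 kg VSS/d.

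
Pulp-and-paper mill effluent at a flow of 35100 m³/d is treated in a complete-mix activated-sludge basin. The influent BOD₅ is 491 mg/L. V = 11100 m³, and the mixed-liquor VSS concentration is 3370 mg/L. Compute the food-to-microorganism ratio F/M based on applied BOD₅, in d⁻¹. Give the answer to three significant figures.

F/M ≈ 0.461 d⁻¹

Food-to-microorganism ratio F/M = Q S₀ / (V X) = 35100 × 491 / (11100 × 3370) = 0.4607 d⁻¹.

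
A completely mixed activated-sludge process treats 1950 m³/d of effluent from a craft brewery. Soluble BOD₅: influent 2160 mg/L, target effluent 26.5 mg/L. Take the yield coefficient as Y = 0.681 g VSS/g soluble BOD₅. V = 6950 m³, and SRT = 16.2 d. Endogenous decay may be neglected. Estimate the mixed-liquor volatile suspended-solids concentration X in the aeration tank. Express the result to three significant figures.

X = Y·Q·ΔS·θ_c / V = 0.681 × 1950 × (2160 − 26.5) × 16.2 / 6950 = 6604 mg/L.

X ≈ 6600 mg/L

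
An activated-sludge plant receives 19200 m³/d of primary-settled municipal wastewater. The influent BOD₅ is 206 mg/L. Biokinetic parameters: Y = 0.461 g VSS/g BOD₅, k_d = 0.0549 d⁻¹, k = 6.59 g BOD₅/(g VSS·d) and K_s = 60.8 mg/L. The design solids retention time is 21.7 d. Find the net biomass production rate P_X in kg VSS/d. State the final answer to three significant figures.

For a completely mixed reactor with recycle the Lawrence–McCarty relation gives S = K_s·(1 + k_d·θ_c) / [θ_c·(Y·k − k_d) − 1] = 60.8 × (1 + 0.0549 × 21.7) / [21.7 × (0.461 × 6.59 − 0.0549) − 1] = 133.2 / 63.73 = 2.090 mg/L.
Y_obs = Y / (1 + k_d θ_c) = 0.461 / (1 + 0.0549 × 21.7) = 0.461 / 2.191 = 0.2104.
ΔS = 206 − 2.09 = 203.9 mg/L, so the substrate removal rate is 19200 × 203.9/1000 = 3915 kg BOD₅/d.
Biomass produced: P_X = Y_obs·Q·ΔS = 0.2104 × 3915 ≈ 823.6 kg VSS/d.

P_X ≈ 824 kg VSS/d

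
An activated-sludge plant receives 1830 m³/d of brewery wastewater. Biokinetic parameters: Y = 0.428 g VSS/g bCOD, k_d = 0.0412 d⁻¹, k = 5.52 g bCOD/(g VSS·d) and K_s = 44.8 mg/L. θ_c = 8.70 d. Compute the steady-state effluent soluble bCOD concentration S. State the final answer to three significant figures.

S ≈ 3.17 mg/L

From the Monod/SRT balance for a CMAS, S = K_s·(1+k_d θ_c)/[θ_c·(Y k − k_d) − 1] = 44.8 × (1 + 0.0412 × 8.70) / [8.70 × (0.428 × 5.52 − 0.0412) − 1] = 60.86 / 19.20 = 3.170 mg/L.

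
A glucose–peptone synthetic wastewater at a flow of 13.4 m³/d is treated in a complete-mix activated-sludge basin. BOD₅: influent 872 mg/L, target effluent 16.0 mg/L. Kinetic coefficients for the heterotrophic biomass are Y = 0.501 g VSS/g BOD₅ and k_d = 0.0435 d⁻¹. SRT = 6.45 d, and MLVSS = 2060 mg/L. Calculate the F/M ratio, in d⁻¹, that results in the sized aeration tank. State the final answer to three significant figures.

F/M ≈ 0.404 d⁻¹

From the SRT design equation V = Y Q (S₀−S) θ_c / [X (1 + k_d θ_c)] = 0.501 × 13.4 × (872 − 16.0) × 6.45 / [2060 × (1 + 0.0435 × 6.45)] = 3.71×10^4 / 2638 = 14.05 m³.
F/M = applied load / biomass = Q·S₀/(V·X) = 13.4 × 872 / (14.05 × 2060) = 0.4037 d⁻¹.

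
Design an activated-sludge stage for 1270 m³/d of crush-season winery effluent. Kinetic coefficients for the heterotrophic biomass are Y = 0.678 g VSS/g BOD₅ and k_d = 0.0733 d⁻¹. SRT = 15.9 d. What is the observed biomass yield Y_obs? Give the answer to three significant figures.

Y_obs = Y / (1 + k_d θ_c) = 0.678 / (1 + 0.0733 × 15.9) = 0.678 / 2.165 = 0.3131.

Y_obs ≈ 0.313 g VSS/g BOD₅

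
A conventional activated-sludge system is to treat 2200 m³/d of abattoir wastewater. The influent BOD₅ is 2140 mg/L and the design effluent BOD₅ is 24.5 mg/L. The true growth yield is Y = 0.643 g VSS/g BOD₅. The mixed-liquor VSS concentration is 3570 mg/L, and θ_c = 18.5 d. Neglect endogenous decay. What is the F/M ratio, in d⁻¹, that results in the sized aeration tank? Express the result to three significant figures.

F/M ≈ 0.0850 d⁻¹

V·X = Y·Q·ΔS·θ_c gives V = 0.643 × 2200 × (2140 − 24.5) × 18.5 / 3570 = 15508 m³.
Food-to-microorganism ratio F/M = Q S₀ / (V X) = 2200 × 2140 / (15508 × 3570) = 0.08504 d⁻¹.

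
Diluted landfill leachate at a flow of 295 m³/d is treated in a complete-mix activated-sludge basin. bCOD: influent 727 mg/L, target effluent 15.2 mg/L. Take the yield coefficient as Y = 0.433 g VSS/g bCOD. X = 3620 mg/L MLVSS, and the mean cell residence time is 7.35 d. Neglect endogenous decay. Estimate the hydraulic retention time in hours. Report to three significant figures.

τ ≈ 15.0 h

V·X = Y·Q·ΔS·θ_c gives V = 0.433 × 295 × (727 − 15.2) × 7.35 / 3620 = 184.6 m³.
HRT = V/Q = 184.6 m³ / 295 m³·d⁻¹ = 0.6258 d × 24 = 15.02 h.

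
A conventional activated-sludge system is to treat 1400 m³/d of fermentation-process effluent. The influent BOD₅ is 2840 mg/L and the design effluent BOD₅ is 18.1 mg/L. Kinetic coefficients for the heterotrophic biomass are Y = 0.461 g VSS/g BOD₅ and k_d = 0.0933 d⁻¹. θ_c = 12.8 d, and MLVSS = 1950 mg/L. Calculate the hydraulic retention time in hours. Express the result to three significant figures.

τ ≈ 93.4 h

From the SRT design equation V = Y Q (S₀−S) θ_c / [X (1 + k_d θ_c)] = 0.461 × 1400 × (2840 − 18.1) × 12.8 / [1950 × (1 + 0.0933 × 12.8)] = 2.33×10^7 / 4279 = 5448 m³.
τ = V/Q = 5448/1400 = 3.892 d, or 93.40 h.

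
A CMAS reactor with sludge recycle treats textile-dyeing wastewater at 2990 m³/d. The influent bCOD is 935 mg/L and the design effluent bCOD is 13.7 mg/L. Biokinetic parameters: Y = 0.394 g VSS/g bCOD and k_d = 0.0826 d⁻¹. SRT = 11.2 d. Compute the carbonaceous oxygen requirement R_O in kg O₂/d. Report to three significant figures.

Correct the yield for decay: Y_obs = Y/(1 + k_d θ_c) = 0.394 / (1 + 0.0826 × 11.2) = 0.394 / 1.925 = 0.2047.
Mass of bCOD removed per day: Q(S₀ − S) = 2990 × 921.3 g/m³ = 2755 kg/d.
P_X = Y_obs·Q·(S₀ − S) = 0.2047 × 2755 = 563.8 kg VSS/d.
R_O = Q·(S₀ − S) − 1.42·P_X = 2755 − 1.42 × 563.8 = 1954 kg O₂/d.

R_O ≈ 1950 kg O₂/d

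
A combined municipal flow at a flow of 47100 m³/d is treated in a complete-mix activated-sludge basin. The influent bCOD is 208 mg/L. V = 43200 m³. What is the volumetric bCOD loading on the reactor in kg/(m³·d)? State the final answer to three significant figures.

L_v = Q S₀ / V = 47100 × 208 × 10⁻³ / 43200 = 0.2268 kg/(m³·d).

L_v ≈ 0.227 kg bCOD/(m³·d)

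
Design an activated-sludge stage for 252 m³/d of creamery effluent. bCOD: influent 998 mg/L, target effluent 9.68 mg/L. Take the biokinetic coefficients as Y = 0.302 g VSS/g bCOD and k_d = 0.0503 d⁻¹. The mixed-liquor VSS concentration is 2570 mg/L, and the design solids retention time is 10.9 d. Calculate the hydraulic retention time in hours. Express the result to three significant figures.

Rearranging the biomass balance for a CMAS with decay, V = Y·Q·ΔS·θ_c / [X·(1+k_d θ_c)] = 0.302 × 252 × (998 − 9.68) × 10.9 / [2570 × (1 + 0.0503 × 10.9)] = 8.2×10^5 / 3979 = 206.0 m³.
Hydraulic retention time τ = V/Q = 206.0 / 252 = 0.8176 d = 19.62 h.

τ ≈ 19.6 h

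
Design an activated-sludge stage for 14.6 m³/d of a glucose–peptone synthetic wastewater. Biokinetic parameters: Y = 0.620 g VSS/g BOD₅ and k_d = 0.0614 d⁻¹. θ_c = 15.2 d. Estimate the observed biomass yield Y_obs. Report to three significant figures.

The observed yield is Y_obs = Y/(1 + k_d·θ_c) = 0.620 / (1 + 0.0614 × 15.2) = 0.620 / 1.933 = 0.3207 g VSS per g BOD₅ removed.

Y_obs ≈ 0.321 g VSS/g BOD₅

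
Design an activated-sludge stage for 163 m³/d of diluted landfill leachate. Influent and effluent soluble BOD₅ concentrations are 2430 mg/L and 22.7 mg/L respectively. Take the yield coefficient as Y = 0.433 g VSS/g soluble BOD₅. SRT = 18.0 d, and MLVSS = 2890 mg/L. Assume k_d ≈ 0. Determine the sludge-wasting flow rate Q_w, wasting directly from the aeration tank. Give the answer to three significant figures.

With k_d = 0 the design equation reduces to V = Y Q (S₀−S) θ_c / X = 0.433 × 163 × (2430 − 22.7) × 18.0 / 2890 = 1058 m³.
For wasting at MLVSS concentration, Q_w = V/θ_c = 1058/18.0 = 58.79 m³/d.

Q_w ≈ 58.8 m³/d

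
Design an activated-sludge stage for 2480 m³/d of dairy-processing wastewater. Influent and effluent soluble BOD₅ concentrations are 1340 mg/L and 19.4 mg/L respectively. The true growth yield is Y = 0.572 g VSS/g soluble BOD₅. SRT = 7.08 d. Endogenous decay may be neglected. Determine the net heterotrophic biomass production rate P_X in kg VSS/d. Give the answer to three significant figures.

With endogenous decay neglected, the observed yield equals the true yield: Y_obs = Y = 0.572 g VSS/g soluble BOD₅.
Substrate removed = Q·(S₀ − S) = 2480 m³/d × (1340 − 19.4) g/m³ = 3.28×10^6 g/d = 3275 kg/d.
Biomass produced: P_X = Y_obs·Q·ΔS = 0.5720 × 3275 ≈ 1873 kg VSS/d.

P_X ≈ 1870 kg VSS/d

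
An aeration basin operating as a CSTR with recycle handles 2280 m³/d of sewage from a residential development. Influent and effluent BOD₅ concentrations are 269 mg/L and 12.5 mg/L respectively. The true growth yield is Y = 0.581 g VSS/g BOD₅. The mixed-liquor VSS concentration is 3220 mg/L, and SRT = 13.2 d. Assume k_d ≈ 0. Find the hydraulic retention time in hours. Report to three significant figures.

With k_d = 0 the design equation reduces to V = Y Q (S₀−S) θ_c / X = 0.581 × 2280 × (269 − 12.5) × 13.2 / 3220 = 1393 m³.
Hydraulic retention time τ = V/Q = 1393 / 2280 = 0.6109 d = 14.66 h.

τ ≈ 14.7 h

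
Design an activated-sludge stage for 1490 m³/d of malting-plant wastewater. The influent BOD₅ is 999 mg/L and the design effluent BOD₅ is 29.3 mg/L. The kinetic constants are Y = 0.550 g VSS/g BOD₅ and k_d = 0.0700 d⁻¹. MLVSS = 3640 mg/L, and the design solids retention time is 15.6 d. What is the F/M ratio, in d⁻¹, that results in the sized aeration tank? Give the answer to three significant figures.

F/M ≈ 0.251 d⁻¹

From the SRT design equation V = Y Q (S₀−S) θ_c / [X (1 + k_d θ_c)] = 0.550 × 1490 × (999 − 29.3) × 15.6 / [3640 × (1 + 0.0700 × 15.6)] = 1.24×10^7 / 7615 = 1628 m³.
F/M = applied load / biomass = Q·S₀/(V·X) = 1490 × 999 / (1628 × 3640) = 0.2512 d⁻¹.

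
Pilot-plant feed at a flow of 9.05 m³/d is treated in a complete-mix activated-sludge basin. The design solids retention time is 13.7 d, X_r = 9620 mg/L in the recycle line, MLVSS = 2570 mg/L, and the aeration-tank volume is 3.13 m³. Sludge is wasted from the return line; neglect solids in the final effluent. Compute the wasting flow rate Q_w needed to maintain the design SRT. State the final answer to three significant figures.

Q_w ≈ 0.0610 m³/d

Wasting from the return line (neglecting effluent solids): Q_w = V·X / (θ_c·X_r) = 3.130 × 2570 / (13.7 × 9620) = 0.06104 m³/d.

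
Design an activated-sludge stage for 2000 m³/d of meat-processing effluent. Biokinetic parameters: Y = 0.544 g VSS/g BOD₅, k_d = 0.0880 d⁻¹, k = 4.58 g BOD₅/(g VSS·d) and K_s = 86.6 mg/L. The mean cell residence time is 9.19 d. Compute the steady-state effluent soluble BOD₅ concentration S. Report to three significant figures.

For a completely mixed reactor with recycle the Lawrence–McCarty relation gives S = K_s·(1 + k_d·θ_c) / [θ_c·(Y·k − k_d) − 1] = 86.6 × (1 + 0.0880 × 9.19) / [9.19 × (0.544 × 4.58 − 0.0880) − 1] = 156.6 / 21.09 = 7.428 mg/L.

S ≈ 7.43 mg/L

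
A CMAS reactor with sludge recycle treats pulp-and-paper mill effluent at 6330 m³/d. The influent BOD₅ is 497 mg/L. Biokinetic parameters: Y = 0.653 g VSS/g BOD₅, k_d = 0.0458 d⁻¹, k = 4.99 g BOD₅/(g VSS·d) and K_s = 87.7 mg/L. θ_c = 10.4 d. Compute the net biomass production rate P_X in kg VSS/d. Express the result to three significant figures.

P_X ≈ 1380 kg VSS/d

For a completely mixed reactor with recycle the Lawrence–McCarty relation gives S = K_s·(1 + k_d·θ_c) / [θ_c·(Y·k − k_d) − 1] = 87.7 × (1 + 0.0458 × 10.4) / [10.4 × (0.653 × 4.99 − 0.0458) − 1] = 129.5 / 32.41 = 3.995 mg/L.
Observed yield with endogenous decay: Y_obs = Y / (1 + k_d·θ_c) = 0.653 / (1 + 0.0458 × 10.4) = 0.653 / 1.476 = 0.4423 g VSS/g BOD₅.
Q·(S₀ − S) = 6330 × (497 − 3.99) × 10⁻³ = 3121 kg/d removed.
Biomass produced: P_X = Y_obs·Q·ΔS = 0.4423 × 3121 ≈ 1380 kg VSS/d.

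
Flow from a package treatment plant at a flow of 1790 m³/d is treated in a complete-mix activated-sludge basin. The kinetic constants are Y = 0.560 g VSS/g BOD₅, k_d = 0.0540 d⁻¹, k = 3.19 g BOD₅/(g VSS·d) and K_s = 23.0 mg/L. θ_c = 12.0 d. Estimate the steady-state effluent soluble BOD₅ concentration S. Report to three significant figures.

S ≈ 1.92 mg/L

Effluent substrate depends only on kinetics and SRT: S = K_s(1 + k_d θ_c) / [θ_c(Yk − k_d) − 1] = 23.0 × (1 + 0.0540 × 12.0) / [12.0 × (0.560 × 3.19 − 0.0540) − 1] = 37.90 / 19.79 = 1.915 mg/L.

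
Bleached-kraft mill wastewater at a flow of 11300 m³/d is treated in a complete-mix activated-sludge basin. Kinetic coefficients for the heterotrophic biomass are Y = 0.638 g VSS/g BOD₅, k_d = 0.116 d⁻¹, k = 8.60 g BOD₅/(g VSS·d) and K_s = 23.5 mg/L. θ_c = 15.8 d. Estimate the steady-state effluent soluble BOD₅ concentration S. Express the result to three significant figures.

Effluent substrate depends only on kinetics and SRT: S = K_s(1 + k_d θ_c) / [θ_c(Yk − k_d) − 1] = 23.5 × (1 + 0.116 × 15.8) / [15.8 × (0.638 × 8.60 − 0.116) − 1] = 66.57 / 83.86 = 0.7938 mg/L.

S ≈ 0.794 mg/L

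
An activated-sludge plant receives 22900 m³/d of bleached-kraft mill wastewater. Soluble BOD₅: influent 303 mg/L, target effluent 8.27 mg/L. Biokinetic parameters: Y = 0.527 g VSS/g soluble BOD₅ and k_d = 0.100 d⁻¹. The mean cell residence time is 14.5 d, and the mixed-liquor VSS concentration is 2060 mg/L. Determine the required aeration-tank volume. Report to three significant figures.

From the SRT design equation V = Y Q (S₀−S) θ_c / [X (1 + k_d θ_c)] = 0.527 × 22900 × (303 − 8.27) × 14.5 / [2060 × (1 + 0.100 × 14.5)] = 5.16×10^7 / 5047 = 10219 m³.

V ≈ 10200 m³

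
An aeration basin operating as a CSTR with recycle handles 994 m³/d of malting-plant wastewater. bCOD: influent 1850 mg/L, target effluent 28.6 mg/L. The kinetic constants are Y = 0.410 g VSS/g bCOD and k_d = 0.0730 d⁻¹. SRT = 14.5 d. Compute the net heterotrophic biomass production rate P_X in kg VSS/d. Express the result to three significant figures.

P_X ≈ 361 kg VSS/d

Y_obs = Y / (1 + k_d θ_c) = 0.410 / (1 + 0.0730 × 14.5) = 0.410 / 2.058 = 0.1992.
ΔS = 1850 − 28.6 = 1821 mg/L, so the substrate removal rate is 994 × 1821/1000 = 1810 kg bCOD/d.
Net biomass production P_X = Y_obs × Q·(S₀ − S) = 0.1992 × 1810 = 360.6 kg VSS/d.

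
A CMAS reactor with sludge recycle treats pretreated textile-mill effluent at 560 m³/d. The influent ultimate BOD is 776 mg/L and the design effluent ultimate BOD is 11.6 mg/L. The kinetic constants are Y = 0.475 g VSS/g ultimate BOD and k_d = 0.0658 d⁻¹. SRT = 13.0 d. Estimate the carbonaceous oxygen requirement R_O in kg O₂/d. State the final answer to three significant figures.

Y_obs = Y / (1 + k_d θ_c) = 0.475 / (1 + 0.0658 × 13.0) = 0.475 / 1.855 = 0.2560.
ΔS = 776 − 11.6 = 764.4 mg/L, so the substrate removal rate is 560 × 764.4/1000 = 428.1 kg ultimate BOD/d.
Biomass synthesised: P_X = Y_obs × 428.1 = 109.6 kg VSS/d.
Carbonaceous O₂ demand = substrate oxidised − cell-mass equivalent = 428.1 − 1.42 × 109.6 = 272.4 kg O₂/d.

R_O ≈ 272 kg O₂/d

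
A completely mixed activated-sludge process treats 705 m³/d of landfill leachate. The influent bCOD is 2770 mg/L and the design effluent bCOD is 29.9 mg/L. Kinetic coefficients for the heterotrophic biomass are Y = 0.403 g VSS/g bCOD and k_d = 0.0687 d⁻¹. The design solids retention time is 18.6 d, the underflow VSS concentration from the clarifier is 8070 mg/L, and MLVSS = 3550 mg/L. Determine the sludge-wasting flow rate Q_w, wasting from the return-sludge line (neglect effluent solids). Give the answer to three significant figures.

From the SRT design equation V = Y Q (S₀−S) θ_c / [X (1 + k_d θ_c)] = 0.403 × 705 × (2770 − 29.9) × 18.6 / [3550 × (1 + 0.0687 × 18.6)] = 1.45×10^7 / 8086 = 1791 m³.
Wasting from the return line (neglecting effluent solids): Q_w = V·X / (θ_c·X_r) = 1791 × 3550 / (18.6 × 8070) = 42.35 m³/d.

Q_w ≈ 42.4 m³/d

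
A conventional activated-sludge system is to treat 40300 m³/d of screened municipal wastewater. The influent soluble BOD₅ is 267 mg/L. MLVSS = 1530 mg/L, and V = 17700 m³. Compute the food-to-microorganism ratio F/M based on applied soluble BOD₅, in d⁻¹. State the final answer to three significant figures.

F/M = applied load / biomass = Q·S₀/(V·X) = 40300 × 267 / (17700 × 1530) = 0.3973 d⁻¹.

F/M ≈ 0.397 d⁻¹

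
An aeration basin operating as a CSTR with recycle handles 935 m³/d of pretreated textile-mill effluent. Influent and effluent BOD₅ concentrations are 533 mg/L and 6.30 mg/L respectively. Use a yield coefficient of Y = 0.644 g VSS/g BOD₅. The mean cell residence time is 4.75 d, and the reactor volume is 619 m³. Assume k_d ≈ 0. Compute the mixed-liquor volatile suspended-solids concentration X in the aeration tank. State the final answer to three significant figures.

X = Y·Q·ΔS·θ_c / V = 0.644 × 935 × (533 − 6.30) × 4.75 / 619 = 2434 mg/L.

X ≈ 2430 mg/L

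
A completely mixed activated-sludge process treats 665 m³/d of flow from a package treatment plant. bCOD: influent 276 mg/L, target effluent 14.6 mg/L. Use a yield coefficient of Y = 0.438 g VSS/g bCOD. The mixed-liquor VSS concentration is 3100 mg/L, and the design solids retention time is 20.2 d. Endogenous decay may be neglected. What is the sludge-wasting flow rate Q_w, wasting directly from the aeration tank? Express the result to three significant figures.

Q_w ≈ 24.6 m³/d

With k_d = 0 the design equation reduces to V = Y Q (S₀−S) θ_c / X = 0.438 × 665 × (276 − 14.6) × 20.2 / 3100 = 496.1 m³.
Wasting from the aeration tank: Q_w = V / θ_c = 496.1 / 20.2 = 24.56 m³/d.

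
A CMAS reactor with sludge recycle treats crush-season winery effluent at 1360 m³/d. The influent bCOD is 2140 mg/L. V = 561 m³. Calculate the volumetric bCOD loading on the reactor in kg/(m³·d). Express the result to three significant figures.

Volumetric loading L_v = Q·S₀ / V = 1360 × 2140 g/m³ / 561.0 m³ = 5188 g/(m³·d) = 5.188 kg bCOD/(m³·d).

L_v ≈ 5.19 kg bCOD/(m³·d)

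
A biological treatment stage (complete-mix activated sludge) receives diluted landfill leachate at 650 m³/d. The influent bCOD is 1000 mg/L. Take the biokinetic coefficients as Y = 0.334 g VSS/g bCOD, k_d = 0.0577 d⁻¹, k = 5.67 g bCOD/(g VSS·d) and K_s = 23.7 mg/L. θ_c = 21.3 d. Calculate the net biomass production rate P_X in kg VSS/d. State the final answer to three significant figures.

P_X ≈ 97.3 kg VSS/d

For a completely mixed reactor with recycle the Lawrence–McCarty relation gives S = K_s·(1 + k_d·θ_c) / [θ_c·(Y·k − k_d) − 1] = 23.7 × (1 + 0.0577 × 21.3) / [21.3 × (0.334 × 5.67 − 0.0577) − 1] = 52.83 / 38.11 = 1.386 mg/L.
The observed yield is Y_obs = Y/(1 + k_d·θ_c) = 0.334 / (1 + 0.0577 × 21.3) = 0.334 / 2.229 = 0.1498 g VSS per g bCOD removed.
Q·(S₀ − S) = 650 × (1000 − 1.39) × 10⁻³ = 649.1 kg/d removed.
So the net sludge growth is P_X = 0.1498 × 649.1 = 97.26 kg VSS/d.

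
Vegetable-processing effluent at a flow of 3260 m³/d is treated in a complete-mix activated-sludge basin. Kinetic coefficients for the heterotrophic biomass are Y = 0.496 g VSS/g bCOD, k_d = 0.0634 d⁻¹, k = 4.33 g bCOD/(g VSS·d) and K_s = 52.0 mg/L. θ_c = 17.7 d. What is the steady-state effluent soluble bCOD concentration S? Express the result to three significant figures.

S ≈ 3.07 mg/L

From the Monod/SRT balance for a CMAS, S = K_s·(1+k_d θ_c)/[θ_c·(Y k − k_d) − 1] = 52.0 × (1 + 0.0634 × 17.7) / [17.7 × (0.496 × 4.33 − 0.0634) − 1] = 110.4 / 35.89 = 3.075 mg/L.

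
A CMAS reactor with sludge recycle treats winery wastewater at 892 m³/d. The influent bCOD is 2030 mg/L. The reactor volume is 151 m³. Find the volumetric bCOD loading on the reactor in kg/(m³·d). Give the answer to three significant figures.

Volumetric loading L_v = Q·S₀ / V = 892 × 2030 g/m³ / 151.0 m³ = 11992 g/(m³·d) = 11.99 kg bCOD/(m³·d).

L_v ≈ 12.0 kg bCOD/(m³·d)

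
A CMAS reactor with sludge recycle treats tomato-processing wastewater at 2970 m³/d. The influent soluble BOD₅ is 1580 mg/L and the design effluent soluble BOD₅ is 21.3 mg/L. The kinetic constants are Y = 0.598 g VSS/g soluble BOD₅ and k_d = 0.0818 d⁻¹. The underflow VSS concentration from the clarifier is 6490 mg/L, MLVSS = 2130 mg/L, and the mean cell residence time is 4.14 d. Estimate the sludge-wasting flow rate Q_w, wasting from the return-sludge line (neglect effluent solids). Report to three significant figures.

Steady-state biomass mass balance: V·X·(1 + k_d·θ_c) = Y·Q·(S₀ − S)·θ_c, so V = 0.598 × 2970 × (1580 − 21.3) × 4.14 / [2130 × (1 + 0.0818 × 4.14)] = 1.15×10^7 / 2851 = 4020 m³.
θ_c = V·X/(Q_w·X_r) when wasting from the recycle, so Q_w = V·X/(θ_c·X_r) = 4020 × 2130 / (4.14 × 6490) = 318.6 m³/d.

Q_w ≈ 319 m³/d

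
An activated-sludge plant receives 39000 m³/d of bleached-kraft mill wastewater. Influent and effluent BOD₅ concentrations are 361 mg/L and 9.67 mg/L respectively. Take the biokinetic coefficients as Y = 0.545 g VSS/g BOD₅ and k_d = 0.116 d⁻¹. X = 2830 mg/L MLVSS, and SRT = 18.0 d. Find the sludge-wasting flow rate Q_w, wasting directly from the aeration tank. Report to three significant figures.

From the SRT design equation V = Y Q (S₀−S) θ_c / [X (1 + k_d θ_c)] = 0.545 × 39000 × (361 − 9.67) × 18.0 / [2830 × (1 + 0.116 × 18.0)] = 1.34×10^8 / 8739 = 15381 m³.
Wasting from the aeration tank: Q_w = V / θ_c = 15381 / 18.0 = 854.5 m³/d.

Q_w ≈ 855 m³/d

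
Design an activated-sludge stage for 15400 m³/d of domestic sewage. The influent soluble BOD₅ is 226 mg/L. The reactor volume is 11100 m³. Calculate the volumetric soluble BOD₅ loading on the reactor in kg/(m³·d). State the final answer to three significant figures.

Volumetric loading L_v = Q·S₀ / V = 15400 × 226 g/m³ / 11100 m³ = 313.5 g/(m³·d) = 0.3135 kg soluble BOD₅/(m³·d).

L_v ≈ 0.314 kg soluble BOD₅/(m³·d)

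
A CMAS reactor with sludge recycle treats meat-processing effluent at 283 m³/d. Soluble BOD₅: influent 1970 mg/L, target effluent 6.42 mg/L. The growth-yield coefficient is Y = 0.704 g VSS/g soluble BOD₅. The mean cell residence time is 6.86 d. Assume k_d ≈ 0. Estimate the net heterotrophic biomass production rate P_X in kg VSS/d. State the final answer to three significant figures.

Since k_d ≈ 0, Y_obs = Y = 0.704 g VSS/g soluble BOD₅.
Q·(S₀ − S) = 283 × (1970 − 6.42) × 10⁻³ = 555.7 kg/d removed.
P_X = Y_obs · Q(S₀ − S) = 0.7040 × 555.7 = 391.2 kg VSS/d.

P_X ≈ 391 kg VSS/d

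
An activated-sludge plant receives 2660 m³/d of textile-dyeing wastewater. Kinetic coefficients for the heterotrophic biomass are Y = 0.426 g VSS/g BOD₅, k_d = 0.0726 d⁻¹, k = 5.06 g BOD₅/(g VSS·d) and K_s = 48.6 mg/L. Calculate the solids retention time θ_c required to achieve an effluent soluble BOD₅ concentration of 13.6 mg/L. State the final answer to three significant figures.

θ_c ≈ 2.51 d

Specific growth rate at S = 13.6 mg/L: μ = YkS/(K_s+S) = 0.426·5.06·13.6/(48.6+13.6) = 0.4713 d⁻¹.
1/θ_c = 0.4713 − 0.0726 = 0.3987 d⁻¹, so θ_c = 2.508 d.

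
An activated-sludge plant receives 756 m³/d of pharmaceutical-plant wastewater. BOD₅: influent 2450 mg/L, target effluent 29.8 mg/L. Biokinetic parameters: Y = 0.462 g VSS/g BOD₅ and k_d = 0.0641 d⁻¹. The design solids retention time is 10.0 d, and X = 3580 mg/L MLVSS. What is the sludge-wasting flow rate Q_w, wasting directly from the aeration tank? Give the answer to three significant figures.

From the SRT design equation V = Y Q (S₀−S) θ_c / [X (1 + k_d θ_c)] = 0.462 × 756 × (2450 − 29.8) × 10.0 / [3580 × (1 + 0.0641 × 10.0)] = 8.45×10^6 / 5875 = 1439 m³.
Wasting from the aeration tank: Q_w = V / θ_c = 1439 / 10.0 = 143.9 m³/d.

Q_w ≈ 144 m³/d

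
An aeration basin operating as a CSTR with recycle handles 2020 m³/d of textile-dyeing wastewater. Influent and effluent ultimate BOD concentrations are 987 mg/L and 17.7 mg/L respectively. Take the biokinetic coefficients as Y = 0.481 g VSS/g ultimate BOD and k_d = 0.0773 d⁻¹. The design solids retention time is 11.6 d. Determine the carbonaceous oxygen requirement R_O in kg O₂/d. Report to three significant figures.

R_O ≈ 1250 kg O₂/d

Y_obs = Y / (1 + k_d θ_c) = 0.481 / (1 + 0.0773 × 11.6) = 0.481 / 1.897 = 0.2536.
ΔS = 987 − 17.7 = 969.3 mg/L, so the substrate removal rate is 2020 × 969.3/1000 = 1958 kg ultimate BOD/d.
P_X = Y_obs·Q·(S₀ − S) = 0.2536 × 1958 = 496.5 kg VSS/d.
R_O = Q·(S₀ − S) − 1.42·P_X = 1958 − 1.42 × 496.5 = 1253 kg O₂/d.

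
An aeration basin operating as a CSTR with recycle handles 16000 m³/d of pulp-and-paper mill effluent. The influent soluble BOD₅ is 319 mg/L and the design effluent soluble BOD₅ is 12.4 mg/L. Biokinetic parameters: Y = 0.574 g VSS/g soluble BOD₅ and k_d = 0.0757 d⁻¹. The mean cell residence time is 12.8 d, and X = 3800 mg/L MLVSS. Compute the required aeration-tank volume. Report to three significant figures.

V ≈ 4820 m³

Steady-state biomass mass balance: V·X·(1 + k_d·θ_c) = Y·Q·(S₀ − S)·θ_c, so V = 0.574 × 16000 × (319 − 12.4) × 12.8 / [3800 × (1 + 0.0757 × 12.8)] = 3.6×10^7 / 7482 = 4817 m³.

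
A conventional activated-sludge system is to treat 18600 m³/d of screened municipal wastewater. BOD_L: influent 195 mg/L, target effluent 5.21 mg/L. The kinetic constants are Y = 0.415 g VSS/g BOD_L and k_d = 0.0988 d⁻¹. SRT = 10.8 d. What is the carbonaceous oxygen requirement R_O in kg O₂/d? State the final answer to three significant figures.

R_O ≈ 2520 kg O₂/d

Observed yield with endogenous decay: Y_obs = Y / (1 + k_d·θ_c) = 0.415 / (1 + 0.0988 × 10.8) = 0.415 / 2.067 = 0.2008 g VSS/g BOD_L.
Mass of BOD_L removed per day: Q(S₀ − S) = 18600 × 189.8 g/m³ = 3530 kg/d.
P_X = Y_obs·Q·(S₀ − S) = 0.2008 × 3530 = 708.7 kg VSS/d.
R_O = Q·ΔS − 1.42 P_X = 3530 − 1006 = 2524 kg O₂/d.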